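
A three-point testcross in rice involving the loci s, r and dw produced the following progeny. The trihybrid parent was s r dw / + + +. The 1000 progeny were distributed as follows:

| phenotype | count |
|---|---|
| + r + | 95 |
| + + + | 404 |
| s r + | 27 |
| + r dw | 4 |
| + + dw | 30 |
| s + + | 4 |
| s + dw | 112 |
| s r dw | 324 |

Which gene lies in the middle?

The two rarest classes, + r dw and s + +, are the double crossovers. Comparing them with the parentals, only the s allele has switched, so s is the middle locus and the order is r – s – dw.

s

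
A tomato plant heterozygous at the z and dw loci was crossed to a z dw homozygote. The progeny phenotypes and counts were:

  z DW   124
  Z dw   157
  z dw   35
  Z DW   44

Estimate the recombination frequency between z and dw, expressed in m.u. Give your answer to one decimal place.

The two most frequent classes, Z dw (157) and z DW (124), are the parental types, so the F1 was Z dw / z DW.
The recombinant classes are Z DW and z dw: 44 + 35 = 79.
Recombination frequency = 79/360 = 0.2194 ≈ 21.9%, i.e. 21.9 m.u.

21.9 m.u.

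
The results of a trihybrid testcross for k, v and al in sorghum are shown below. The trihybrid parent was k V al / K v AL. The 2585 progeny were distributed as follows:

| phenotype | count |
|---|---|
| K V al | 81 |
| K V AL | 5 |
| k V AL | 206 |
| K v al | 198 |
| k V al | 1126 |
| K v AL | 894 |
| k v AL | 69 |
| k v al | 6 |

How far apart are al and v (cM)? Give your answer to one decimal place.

The two rarest classes, k v al and K V AL, are the double crossovers. Comparing them with the parentals, only the v allele has switched, so v is the middle locus and the order is k – v – al.
Crossovers in the v–al interval produce the single-crossover classes k V AL and K v al (206 + 198 = 404) plus the double crossovers (11).
RF(v–al) = (404 + 11) / 2585 = 415/2585 = 0.1605 → 16.1 cM.

16.1 cM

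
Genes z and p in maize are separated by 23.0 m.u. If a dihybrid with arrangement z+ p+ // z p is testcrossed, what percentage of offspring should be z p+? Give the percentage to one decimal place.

11.5%

A map distance of 23.0 m.u. corresponds to a recombination frequency of 0.230.
The F1 is z+ p+ / z p, so z p+ is a recombinant gamete class with expected frequency r/2 = 0.230/2 = 0.1150.
That is 0.1150 = 11.5% of the progeny.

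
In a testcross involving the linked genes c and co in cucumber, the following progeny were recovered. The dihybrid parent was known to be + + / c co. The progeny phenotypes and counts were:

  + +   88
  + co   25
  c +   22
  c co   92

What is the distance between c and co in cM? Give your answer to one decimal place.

The recombinant classes are + co and c +: 25 + 22 = 47.
Recombination frequency = 47/227 = 0.2070 ≈ 20.7%, i.e. 20.7 cM.

20.7 cM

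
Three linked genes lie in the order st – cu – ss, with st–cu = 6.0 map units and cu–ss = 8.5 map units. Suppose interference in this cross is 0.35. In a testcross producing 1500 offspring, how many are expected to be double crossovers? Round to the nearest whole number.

Map distances give recombination frequencies of 0.060 and 0.085 for the two intervals.
With interference 0.35 (so coincidence = 0.65), expected double-crossover frequency = 0.060 × 0.085 × 0.65 = 0.00332.
Expected number = 0.00332 × 1500 = 4.97 ≈ 5.

5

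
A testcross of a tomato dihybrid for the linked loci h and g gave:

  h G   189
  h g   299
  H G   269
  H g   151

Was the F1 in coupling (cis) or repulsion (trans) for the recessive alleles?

cis

The two most frequent classes are H G (269) and h g (299); these are the parental (non-recombinant) types.
So the F1 carried H G on one chromosome and h g on the other — the recessive alleles are on the same chromosome (cis / coupling).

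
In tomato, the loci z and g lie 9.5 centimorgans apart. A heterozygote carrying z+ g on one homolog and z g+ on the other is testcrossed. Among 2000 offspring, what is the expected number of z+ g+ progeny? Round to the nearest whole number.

A map distance of 9.5 centimorgans corresponds to a recombination frequency of 0.095.
The F1 is z+ g / z g+, so z+ g+ is a recombinant gamete class with expected frequency r/2 = 0.095/2 = 0.0475.
Expected number = 0.0475 × 2000 = 95.00 ≈ 95.

95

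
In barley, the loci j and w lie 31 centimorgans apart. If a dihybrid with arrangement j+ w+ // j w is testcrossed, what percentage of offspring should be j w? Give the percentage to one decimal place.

A map distance of 31 centimorgans corresponds to a recombination frequency of 0.310.
The F1 is j+ w+ / j w, so j w is a parental gamete class with expected frequency (1 − r)/2 = 0.690/2 = 0.3450.
That is 0.3450 = 34.5% of the progeny.

34.5%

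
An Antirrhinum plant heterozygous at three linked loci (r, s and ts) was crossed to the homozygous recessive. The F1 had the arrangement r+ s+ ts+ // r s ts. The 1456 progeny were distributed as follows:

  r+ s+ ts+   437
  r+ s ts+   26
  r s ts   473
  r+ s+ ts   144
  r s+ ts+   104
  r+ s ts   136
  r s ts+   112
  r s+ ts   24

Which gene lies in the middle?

The two rarest classes, r+ s ts+ and r s+ ts, are the double crossovers. Comparing them with the parentals, only the s allele has switched, so s is the middle locus and the order is r – s – ts.

s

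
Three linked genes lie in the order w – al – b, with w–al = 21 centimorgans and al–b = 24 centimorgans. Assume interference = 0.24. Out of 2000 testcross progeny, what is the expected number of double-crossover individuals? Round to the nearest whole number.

77

Map distances give recombination frequencies of 0.210 and 0.240 for the two intervals.
With interference 0.24 (so coincidence = 0.76), expected double-crossover frequency = 0.210 × 0.240 × 0.76 = 0.03830.
Expected number = 0.03830 × 2000 = 76.61 ≈ 77.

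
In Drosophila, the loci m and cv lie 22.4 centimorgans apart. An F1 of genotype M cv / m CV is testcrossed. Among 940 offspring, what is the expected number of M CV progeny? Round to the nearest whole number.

A map distance of 22.4 centimorgans corresponds to a recombination frequency of 0.224.
The F1 is M cv / m CV, so M CV is a recombinant gamete class with expected frequency r/2 = 0.224/2 = 0.1120.
Expected number = 0.1120 × 940 = 105.28 ≈ 105.

105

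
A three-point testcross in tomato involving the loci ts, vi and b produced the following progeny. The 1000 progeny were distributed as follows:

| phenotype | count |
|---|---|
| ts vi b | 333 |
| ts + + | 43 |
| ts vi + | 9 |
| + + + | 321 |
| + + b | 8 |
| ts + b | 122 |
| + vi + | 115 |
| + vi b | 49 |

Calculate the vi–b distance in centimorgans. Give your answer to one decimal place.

25.4 centimorgans

The two most frequent reciprocal classes, ts vi b and + + +, are the parental types, so the F1 was ts vi b / + + +.
The two rarest classes, ts vi + and + + b, are the double crossovers. Comparing them with the parentals, only the b allele has switched, so b is the middle locus and the order is vi – b – ts.
Crossovers in the vi–b interval produce the single-crossover classes ts + b and + vi + (122 + 115 = 237) plus the double crossovers (17).
RF(vi–b) = (237 + 17) / 1000 = 254/1000 = 0.2540 → 25.4 centimorgans.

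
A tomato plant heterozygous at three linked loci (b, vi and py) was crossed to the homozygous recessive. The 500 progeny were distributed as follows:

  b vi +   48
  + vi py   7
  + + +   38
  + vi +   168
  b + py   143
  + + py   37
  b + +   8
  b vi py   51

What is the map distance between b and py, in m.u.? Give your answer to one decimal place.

The two most frequent reciprocal classes, + vi + and b + py, are the parental types, so the F1 was + vi + / b + py.
The two rarest classes, + vi py and b + +, are the double crossovers. Comparing them with the parentals, only the py allele has switched, so py is the middle locus and the order is b – py – vi.
Crossovers in the b–py interval produce the single-crossover classes b vi + and + + py (48 + 37 = 85) plus the double crossovers (15).
RF(b–py) = (85 + 15) / 500 = 100/500 = 0.2000 → 20.0 m.u.

20.0 m.u.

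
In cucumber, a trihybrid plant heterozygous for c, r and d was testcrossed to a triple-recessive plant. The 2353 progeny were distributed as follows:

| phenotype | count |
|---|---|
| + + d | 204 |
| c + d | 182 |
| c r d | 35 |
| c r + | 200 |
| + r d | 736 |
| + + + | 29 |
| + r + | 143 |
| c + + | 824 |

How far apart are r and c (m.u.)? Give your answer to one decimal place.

19.9 m.u.

The two most frequent reciprocal classes, + r d and c + +, are the parental types, so the F1 was + r d / c + +.
The two rarest classes, c r d and + + +, are the double crossovers. Comparing them with the parentals, only the c allele has switched, so c is the middle locus and the order is r – c – d.
Crossovers in the r–c interval produce the single-crossover classes + + d and c r + (204 + 200 = 404) plus the double crossovers (64).
RF(r–c) = (404 + 64) / 2353 = 468/2353 = 0.1989 → 19.9 m.u.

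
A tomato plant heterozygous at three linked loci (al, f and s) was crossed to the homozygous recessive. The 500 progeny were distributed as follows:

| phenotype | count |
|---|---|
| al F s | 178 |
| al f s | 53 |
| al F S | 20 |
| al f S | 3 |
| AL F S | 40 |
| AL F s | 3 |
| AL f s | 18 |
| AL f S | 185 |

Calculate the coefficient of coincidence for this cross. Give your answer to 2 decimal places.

The two most frequent reciprocal classes, al F s and AL f S, are the parental types, so the F1 was al F s / AL f S.
The two rarest classes, AL F s and al f S, are the double crossovers. Comparing them with the parentals, only the al allele has switched, so al is the middle locus and the order is s – al – f.
s–al: (38 + 6)/500 = 0.0880; al–f: (93 + 6)/500 = 0.1980.
Expected DCO frequency = 0.0880 × 0.1980 ≈ 0.01742; observed = 6/500 ≈ 0.01200.
Coefficient of coincidence = 0.01200/0.01742 ≈ 0.69.

0.69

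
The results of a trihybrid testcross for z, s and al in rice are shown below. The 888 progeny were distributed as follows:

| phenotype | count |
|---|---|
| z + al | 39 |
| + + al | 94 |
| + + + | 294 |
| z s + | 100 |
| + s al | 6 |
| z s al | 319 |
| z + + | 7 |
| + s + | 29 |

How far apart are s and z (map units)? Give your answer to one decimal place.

9.1 map units

The two most frequent reciprocal classes, z s al and + + +, are the parental types, so the F1 was z s al / + + +.
The two rarest classes, + s al and z + +, are the double crossovers. Comparing them with the parentals, only the z allele has switched, so z is the middle locus and the order is s – z – al.
Crossovers in the s–z interval produce the single-crossover classes z + al and + s + (39 + 29 = 68) plus the double crossovers (13).
RF(s–z) = (68 + 13) / 888 = 81/888 = 0.0912 → 9.1 map units.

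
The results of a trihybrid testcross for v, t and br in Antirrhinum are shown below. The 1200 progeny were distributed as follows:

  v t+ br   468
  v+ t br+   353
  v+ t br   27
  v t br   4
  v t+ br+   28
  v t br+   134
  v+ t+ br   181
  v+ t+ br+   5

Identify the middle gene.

t

The two most frequent reciprocal classes, v+ t br+ and v t+ br, are the parental types, so the F1 was v+ t br+ / v t+ br.
The two rarest classes, v+ t+ br+ and v t br, are the double crossovers. Comparing them with the parentals, only the t allele has switched, so t is the middle locus and the order is v – t – br.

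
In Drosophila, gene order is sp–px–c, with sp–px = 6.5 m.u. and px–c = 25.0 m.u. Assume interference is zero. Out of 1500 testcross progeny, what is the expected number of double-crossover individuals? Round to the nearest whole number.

24

Map distances give recombination frequencies of 0.065 and 0.250 for the two intervals.
With no interference, expected double-crossover frequency = 0.065 × 0.250 = 0.01625.
Expected number = 0.01625 × 1500 = 24.38 ≈ 24.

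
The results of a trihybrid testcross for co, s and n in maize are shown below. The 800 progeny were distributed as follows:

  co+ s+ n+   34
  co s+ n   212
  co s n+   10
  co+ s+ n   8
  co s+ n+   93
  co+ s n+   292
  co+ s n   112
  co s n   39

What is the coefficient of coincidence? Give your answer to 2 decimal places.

0.71

The two most frequent reciprocal classes, co+ s n+ and co s+ n, are the parental types, so the F1 was co+ s n+ / co s+ n.
The two rarest classes, co s n+ and co+ s+ n, are the double crossovers. Comparing them with the parentals, only the co allele has switched, so co is the middle locus and the order is n – co – s.
n–co: (205 + 18)/800 = 0.2787; co–s: (73 + 18)/800 = 0.1138.
Expected DCO frequency = 0.2787 × 0.1138 ≈ 0.03172; observed = 18/800 ≈ 0.02250.
Coefficient of coincidence = 0.02250/0.03172 ≈ 0.71.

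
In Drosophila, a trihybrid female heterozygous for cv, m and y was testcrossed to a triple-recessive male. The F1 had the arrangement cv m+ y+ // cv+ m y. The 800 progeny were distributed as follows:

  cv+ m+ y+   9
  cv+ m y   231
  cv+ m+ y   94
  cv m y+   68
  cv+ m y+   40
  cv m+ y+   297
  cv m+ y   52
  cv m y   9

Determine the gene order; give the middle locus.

cv

The two rarest classes, cv+ m+ y+ and cv m y, are the double crossovers. Comparing them with the parentals, only the cv allele has switched, so cv is the middle locus and the order is m – cv – y.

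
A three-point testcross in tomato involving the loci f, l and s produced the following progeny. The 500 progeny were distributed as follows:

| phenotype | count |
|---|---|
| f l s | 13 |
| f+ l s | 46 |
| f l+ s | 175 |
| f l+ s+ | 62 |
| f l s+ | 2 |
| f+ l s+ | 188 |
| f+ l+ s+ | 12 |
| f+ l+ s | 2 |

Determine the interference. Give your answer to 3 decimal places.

0.384

The two most frequent reciprocal classes, f+ l s+ and f l+ s, are the parental types, so the F1 was f+ l s+ / f l+ s.
The two rarest classes, f l s+ and f+ l+ s, are the double crossovers. Comparing them with the parentals, only the f allele has switched, so f is the middle locus and the order is s – f – l.
s–f: (108 + 4)/500 = 0.2240; f–l: (25 + 4)/500 = 0.0580.
Expected DCO frequency = 0.2240 × 0.0580 ≈ 0.01299; observed = 4/500 ≈ 0.00800.
Coefficient of coincidence = 0.00800/0.01299 ≈ 0.616; interference = 1 − 0.616 = 0.384.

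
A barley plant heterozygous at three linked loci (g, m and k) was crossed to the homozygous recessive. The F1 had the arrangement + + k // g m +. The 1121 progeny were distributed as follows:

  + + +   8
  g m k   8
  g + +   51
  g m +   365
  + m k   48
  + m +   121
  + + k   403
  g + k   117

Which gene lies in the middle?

k

The two rarest classes, + + + and g m k, are the double crossovers. Comparing them with the parentals, only the k allele has switched, so k is the middle locus and the order is m – k – g.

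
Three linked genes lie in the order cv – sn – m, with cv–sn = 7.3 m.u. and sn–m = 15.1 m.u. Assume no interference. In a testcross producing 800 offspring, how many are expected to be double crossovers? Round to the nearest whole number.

9

Map distances give recombination frequencies of 0.073 and 0.151 for the two intervals.
With no interference, expected double-crossover frequency = 0.073 × 0.151 = 0.01102.
Expected number = 0.01102 × 800 = 8.82 ≈ 9.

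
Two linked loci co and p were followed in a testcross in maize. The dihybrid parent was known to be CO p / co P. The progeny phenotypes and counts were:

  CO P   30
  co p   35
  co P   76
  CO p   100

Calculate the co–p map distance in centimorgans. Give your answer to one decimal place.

The recombinant classes are CO P and co p: 30 + 35 = 65.
Recombination frequency = 65/241 = 0.2697 ≈ 27.0%, i.e. 27.0 centimorgans.

27.0 centimorgans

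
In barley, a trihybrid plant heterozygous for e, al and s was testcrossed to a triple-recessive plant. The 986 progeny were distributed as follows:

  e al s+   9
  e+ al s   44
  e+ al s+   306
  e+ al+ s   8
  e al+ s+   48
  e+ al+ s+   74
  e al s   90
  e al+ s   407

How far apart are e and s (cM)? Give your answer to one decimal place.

11.1 cM

The two most frequent reciprocal classes, e+ al s+ and e al+ s, are the parental types, so the F1 was e+ al s+ / e al+ s.
The two rarest classes, e al s+ and e+ al+ s, are the double crossovers. Comparing them with the parentals, only the e allele has switched, so e is the middle locus and the order is s – e – al.
Crossovers in the s–e interval produce the single-crossover classes e+ al s and e al+ s+ (44 + 48 = 92) plus the double crossovers (17).
RF(s–e) = (92 + 17) / 986 = 109/986 = 0.1105 → 11.1 cM.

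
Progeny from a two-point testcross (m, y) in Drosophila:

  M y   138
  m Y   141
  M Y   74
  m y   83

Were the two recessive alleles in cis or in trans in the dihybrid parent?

trans

The two most frequent classes are M y (138) and m Y (141); these are the parental (non-recombinant) types.
So the F1 carried M y on one chromosome and m Y on the other — the recessive alleles are on opposite chromosomes (trans / repulsion).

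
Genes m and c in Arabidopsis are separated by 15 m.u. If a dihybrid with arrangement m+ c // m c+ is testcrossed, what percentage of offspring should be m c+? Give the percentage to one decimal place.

A map distance of 15 m.u. corresponds to a recombination frequency of 0.150.
The F1 is m+ c / m c+, so m c+ is a parental gamete class with expected frequency (1 − r)/2 = 0.850/2 = 0.4250.
That is 0.4250 = 42.5% of the progeny.

42.5%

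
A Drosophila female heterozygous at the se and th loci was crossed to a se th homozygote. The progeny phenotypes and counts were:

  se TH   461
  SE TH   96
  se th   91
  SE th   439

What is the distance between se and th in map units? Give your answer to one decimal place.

17.2 map units

The two most frequent classes, SE th (439) and se TH (461), are the parental types, so the F1 was SE th / se TH.
The recombinant classes are SE TH and se th: 96 + 91 = 187.
Recombination frequency = 187/1087 = 0.1720 ≈ 17.2%, i.e. 17.2 map units.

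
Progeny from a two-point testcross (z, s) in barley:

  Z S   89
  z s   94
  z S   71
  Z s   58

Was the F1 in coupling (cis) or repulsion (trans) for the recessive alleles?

cis

The two most frequent classes are Z S (89) and z s (94); these are the parental (non-recombinant) types.
So the F1 carried Z S on one chromosome and z s on the other — the recessive alleles are on the same chromosome (cis / coupling).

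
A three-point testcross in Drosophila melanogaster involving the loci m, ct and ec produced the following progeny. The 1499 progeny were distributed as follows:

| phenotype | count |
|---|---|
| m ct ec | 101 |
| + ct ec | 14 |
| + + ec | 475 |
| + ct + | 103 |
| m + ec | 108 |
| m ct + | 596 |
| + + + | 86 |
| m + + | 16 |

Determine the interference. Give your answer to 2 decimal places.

0.14

The two most frequent reciprocal classes, + + ec and m ct +, are the parental types, so the F1 was + + ec / m ct +.
The two rarest classes, + ct ec and m + +, are the double crossovers. Comparing them with the parentals, only the ct allele has switched, so ct is the middle locus and the order is m – ct – ec.
m–ct: (211 + 30)/1499 = 0.1608; ct–ec: (187 + 30)/1499 = 0.1448.
Expected DCO frequency = 0.1608 × 0.1448 ≈ 0.02328; observed = 30/1499 ≈ 0.02001.
Coefficient of coincidence = 0.02001/0.02328 ≈ 0.86; interference = 1 − 0.86 = 0.14.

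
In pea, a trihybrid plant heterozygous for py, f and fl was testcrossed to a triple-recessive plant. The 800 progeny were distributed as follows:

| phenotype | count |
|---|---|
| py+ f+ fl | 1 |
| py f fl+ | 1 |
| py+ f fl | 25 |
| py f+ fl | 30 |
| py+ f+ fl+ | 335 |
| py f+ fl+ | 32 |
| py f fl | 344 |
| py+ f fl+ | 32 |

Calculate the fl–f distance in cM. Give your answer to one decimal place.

The two most frequent reciprocal classes, py f fl and py+ f+ fl+, are the parental types, so the F1 was py f fl / py+ f+ fl+.
The two rarest classes, py f fl+ and py+ f+ fl, are the double crossovers. Comparing them with the parentals, only the fl allele has switched, so fl is the middle locus and the order is py – fl – f.
Crossovers in the fl–f interval produce the single-crossover classes py f+ fl and py+ f fl+ (30 + 32 = 62) plus the double crossovers (2).
RF(fl–f) = (62 + 2) / 800 = 64/800 = 0.0800 → 8.0 cM.

8.0 cM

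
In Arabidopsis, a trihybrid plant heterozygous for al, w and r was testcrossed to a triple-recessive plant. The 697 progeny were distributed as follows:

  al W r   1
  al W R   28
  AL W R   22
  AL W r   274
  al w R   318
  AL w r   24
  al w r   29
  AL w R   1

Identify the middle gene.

The two most frequent reciprocal classes, al w R and AL W r, are the parental types, so the F1 was al w R / AL W r.
The two rarest classes, AL w R and al W r, are the double crossovers. Comparing them with the parentals, only the al allele has switched, so al is the middle locus and the order is w – al – r.

al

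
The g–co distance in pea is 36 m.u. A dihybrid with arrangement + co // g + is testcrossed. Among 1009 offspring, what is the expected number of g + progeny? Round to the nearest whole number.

323

A map distance of 36 m.u. corresponds to a recombination frequency of 0.360.
The F1 is + co / g +, so g + is a parental gamete class with expected frequency (1 − r)/2 = 0.640/2 = 0.3200.
Expected number = 0.3200 × 1009 = 322.88 ≈ 323.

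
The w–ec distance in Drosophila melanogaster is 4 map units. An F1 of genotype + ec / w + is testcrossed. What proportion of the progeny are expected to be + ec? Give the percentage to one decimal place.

A map distance of 4 map units corresponds to a recombination frequency of 0.040.
The F1 is + ec / w +, so + ec is a parental gamete class with expected frequency (1 − r)/2 = 0.960/2 = 0.4800.
That is 0.4800 = 48.0% of the progeny.

48.0%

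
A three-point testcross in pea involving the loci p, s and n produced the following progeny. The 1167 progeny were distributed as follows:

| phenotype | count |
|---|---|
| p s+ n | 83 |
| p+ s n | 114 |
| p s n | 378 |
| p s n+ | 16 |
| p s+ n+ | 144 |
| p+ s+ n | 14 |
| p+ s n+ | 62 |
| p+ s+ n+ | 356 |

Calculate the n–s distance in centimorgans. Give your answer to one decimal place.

The two most frequent reciprocal classes, p+ s+ n+ and p s n, are the parental types, so the F1 was p+ s+ n+ / p s n.
The two rarest classes, p+ s+ n and p s n+, are the double crossovers. Comparing them with the parentals, only the n allele has switched, so n is the middle locus and the order is p – n – s.
Crossovers in the n–s interval produce the single-crossover classes p+ s n+ and p s+ n (62 + 83 = 145) plus the double crossovers (30).
RF(n–s) = (145 + 30) / 1167 = 175/1167 = 0.1500 → 15.0 centimorgans.

15.0 centimorgans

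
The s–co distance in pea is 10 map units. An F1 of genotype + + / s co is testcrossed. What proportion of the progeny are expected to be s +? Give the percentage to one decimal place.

A map distance of 10 map units corresponds to a recombination frequency of 0.100.
The F1 is + + / s co, so s + is a recombinant gamete class with expected frequency r/2 = 0.100/2 = 0.0500.
That is 0.0500 = 5.0% of the progeny.

5.0%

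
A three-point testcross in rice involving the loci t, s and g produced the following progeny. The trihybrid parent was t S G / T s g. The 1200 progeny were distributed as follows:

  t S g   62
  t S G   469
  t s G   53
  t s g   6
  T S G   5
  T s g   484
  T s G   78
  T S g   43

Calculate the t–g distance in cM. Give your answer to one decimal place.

12.6 cM

The two rarest classes, T S G and t s g, are the double crossovers. Comparing them with the parentals, only the t allele has switched, so t is the middle locus and the order is s – t – g.
Crossovers in the t–g interval produce the single-crossover classes t S g and T s G (62 + 78 = 140) plus the double crossovers (11).
RF(t–g) = (140 + 11) / 1200 = 151/1200 = 0.1258 → 12.6 cM.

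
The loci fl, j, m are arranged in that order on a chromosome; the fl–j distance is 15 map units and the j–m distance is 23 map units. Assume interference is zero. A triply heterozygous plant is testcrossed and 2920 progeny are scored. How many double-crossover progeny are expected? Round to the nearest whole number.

Map distances give recombination frequencies of 0.150 and 0.230 for the two intervals.
With no interference, expected double-crossover frequency = 0.150 × 0.230 = 0.03450.
Expected number = 0.03450 × 2920 = 100.74 ≈ 101.

101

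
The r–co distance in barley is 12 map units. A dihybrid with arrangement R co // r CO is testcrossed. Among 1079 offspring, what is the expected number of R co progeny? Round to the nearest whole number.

475

A map distance of 12 map units corresponds to a recombination frequency of 0.120.
The F1 is R co / r CO, so R co is a parental gamete class with expected frequency (1 − r)/2 = 0.880/2 = 0.4400.
Expected number = 0.4400 × 1079 = 474.76 ≈ 475.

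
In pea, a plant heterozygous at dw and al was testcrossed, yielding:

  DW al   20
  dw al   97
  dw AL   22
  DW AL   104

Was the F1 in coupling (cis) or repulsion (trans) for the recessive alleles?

The two most frequent classes are DW AL (104) and dw al (97); these are the parental (non-recombinant) types.
So the F1 carried DW AL on one chromosome and dw al on the other — the recessive alleles are on the same chromosome (cis / coupling).

cis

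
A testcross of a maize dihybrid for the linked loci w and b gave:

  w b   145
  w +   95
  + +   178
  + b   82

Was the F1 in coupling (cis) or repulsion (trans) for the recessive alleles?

cis

The two most frequent classes are + + (178) and w b (145); these are the parental (non-recombinant) types.
So the F1 carried + + on one chromosome and w b on the other — the recessive alleles are on the same chromosome (cis / coupling).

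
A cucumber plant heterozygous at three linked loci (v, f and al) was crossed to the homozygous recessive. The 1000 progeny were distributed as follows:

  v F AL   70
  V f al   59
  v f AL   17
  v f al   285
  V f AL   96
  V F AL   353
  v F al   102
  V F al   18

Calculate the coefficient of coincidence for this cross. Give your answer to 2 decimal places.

The two most frequent reciprocal classes, V F AL and v f al, are the parental types, so the F1 was V F AL / v f al.
The two rarest classes, V F al and v f AL, are the double crossovers. Comparing them with the parentals, only the al allele has switched, so al is the middle locus and the order is f – al – v.
f–al: (198 + 35)/1000 = 0.2330; al–v: (129 + 35)/1000 = 0.1640.
Expected DCO frequency = 0.2330 × 0.1640 ≈ 0.03821; observed = 35/1000 ≈ 0.03500.
Coefficient of coincidence = 0.03500/0.03821 ≈ 0.92.

0.92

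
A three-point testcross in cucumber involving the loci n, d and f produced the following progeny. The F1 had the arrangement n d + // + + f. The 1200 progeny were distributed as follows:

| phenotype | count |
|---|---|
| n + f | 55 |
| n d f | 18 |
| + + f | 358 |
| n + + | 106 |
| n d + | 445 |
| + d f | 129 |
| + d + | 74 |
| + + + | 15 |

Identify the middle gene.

f

The two rarest classes, n d f and + + +, are the double crossovers. Comparing them with the parentals, only the f allele has switched, so f is the middle locus and the order is n – f – d.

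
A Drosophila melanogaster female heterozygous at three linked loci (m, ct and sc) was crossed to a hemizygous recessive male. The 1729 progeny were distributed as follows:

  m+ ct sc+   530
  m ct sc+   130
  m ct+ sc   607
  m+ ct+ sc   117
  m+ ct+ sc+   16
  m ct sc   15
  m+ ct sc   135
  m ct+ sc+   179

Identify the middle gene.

ct

The two most frequent reciprocal classes, m ct+ sc and m+ ct sc+, are the parental types, so the F1 was m ct+ sc / m+ ct sc+.
The two rarest classes, m ct sc and m+ ct+ sc+, are the double crossovers. Comparing them with the parentals, only the ct allele has switched, so ct is the middle locus and the order is m – ct – sc.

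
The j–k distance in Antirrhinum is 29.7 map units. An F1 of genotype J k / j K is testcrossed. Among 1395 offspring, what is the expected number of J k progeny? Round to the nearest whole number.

490

A map distance of 29.7 map units corresponds to a recombination frequency of 0.297.
The F1 is J k / j K, so J k is a parental gamete class with expected frequency (1 − r)/2 = 0.703/2 = 0.3515.
Expected number = 0.3515 × 1395 = 490.34 ≈ 490.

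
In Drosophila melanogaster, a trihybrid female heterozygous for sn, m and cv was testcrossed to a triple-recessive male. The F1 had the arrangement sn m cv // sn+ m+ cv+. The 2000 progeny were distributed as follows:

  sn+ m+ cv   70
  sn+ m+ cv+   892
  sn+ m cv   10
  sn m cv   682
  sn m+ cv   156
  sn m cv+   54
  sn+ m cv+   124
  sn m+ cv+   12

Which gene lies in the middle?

The two rarest classes, sn+ m cv and sn m+ cv+, are the double crossovers. Comparing them with the parentals, only the sn allele has switched, so sn is the middle locus and the order is cv – sn – m.

sn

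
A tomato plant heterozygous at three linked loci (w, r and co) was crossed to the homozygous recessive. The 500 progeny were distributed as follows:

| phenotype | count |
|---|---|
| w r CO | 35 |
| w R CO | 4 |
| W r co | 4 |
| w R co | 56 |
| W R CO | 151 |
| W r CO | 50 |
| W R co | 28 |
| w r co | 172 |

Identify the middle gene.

The two most frequent reciprocal classes, w r co and W R CO, are the parental types, so the F1 was w r co / W R CO.
The two rarest classes, W r co and w R CO, are the double crossovers. Comparing them with the parentals, only the w allele has switched, so w is the middle locus and the order is co – w – r.

w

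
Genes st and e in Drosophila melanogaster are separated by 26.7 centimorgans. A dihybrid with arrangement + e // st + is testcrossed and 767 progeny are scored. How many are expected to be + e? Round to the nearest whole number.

A map distance of 26.7 centimorgans corresponds to a recombination frequency of 0.267.
The F1 is + e / st +, so + e is a parental gamete class with expected frequency (1 − r)/2 = 0.733/2 = 0.3665.
Expected number = 0.3665 × 767 = 281.11 ≈ 281.

281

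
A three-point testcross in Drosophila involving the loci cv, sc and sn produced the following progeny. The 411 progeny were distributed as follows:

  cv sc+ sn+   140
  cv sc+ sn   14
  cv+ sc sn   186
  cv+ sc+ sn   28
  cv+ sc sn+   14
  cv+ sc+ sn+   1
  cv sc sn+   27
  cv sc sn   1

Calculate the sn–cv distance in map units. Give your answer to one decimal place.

The two most frequent reciprocal classes, cv sc+ sn+ and cv+ sc sn, are the parental types, so the F1 was cv sc+ sn+ / cv+ sc sn.
The two rarest classes, cv+ sc+ sn+ and cv sc sn, are the double crossovers. Comparing them with the parentals, only the cv allele has switched, so cv is the middle locus and the order is sn – cv – sc.
Crossovers in the sn–cv interval produce the single-crossover classes cv sc+ sn and cv+ sc sn+ (14 + 14 = 28) plus the double crossovers (2).
RF(sn–cv) = (28 + 2) / 411 = 30/411 = 0.0730 → 7.3 map units.

7.3 map units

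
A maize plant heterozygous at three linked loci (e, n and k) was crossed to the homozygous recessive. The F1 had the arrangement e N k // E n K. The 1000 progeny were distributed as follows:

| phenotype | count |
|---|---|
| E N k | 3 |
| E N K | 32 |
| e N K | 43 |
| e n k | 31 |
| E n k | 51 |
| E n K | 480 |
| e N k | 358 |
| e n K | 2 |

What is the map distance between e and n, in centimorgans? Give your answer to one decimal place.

6.8 centimorgans

The two rarest classes, E N k and e n K, are the double crossovers. Comparing them with the parentals, only the e allele has switched, so e is the middle locus and the order is k – e – n.
Crossovers in the e–n interval produce the single-crossover classes e n k and E N K (31 + 32 = 63) plus the double crossovers (5).
RF(e–n) = (63 + 5) / 1000 = 68/1000 = 0.0680 → 6.8 centimorgans.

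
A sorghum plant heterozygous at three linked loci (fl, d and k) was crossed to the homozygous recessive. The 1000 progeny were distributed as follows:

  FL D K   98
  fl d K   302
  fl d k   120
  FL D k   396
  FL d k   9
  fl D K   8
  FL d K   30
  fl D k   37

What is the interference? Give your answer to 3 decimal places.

The two most frequent reciprocal classes, FL D k and fl d K, are the parental types, so the F1 was FL D k / fl d K.
The two rarest classes, FL d k and fl D K, are the double crossovers. Comparing them with the parentals, only the d allele has switched, so d is the middle locus and the order is k – d – fl.
k–d: (218 + 17)/1000 = 0.2350; d–fl: (67 + 17)/1000 = 0.0840.
Expected DCO frequency = 0.2350 × 0.0840 ≈ 0.01974; observed = 17/1000 ≈ 0.01700.
Coefficient of coincidence = 0.01700/0.01974 ≈ 0.861; interference = 1 − 0.861 = 0.139.

0.139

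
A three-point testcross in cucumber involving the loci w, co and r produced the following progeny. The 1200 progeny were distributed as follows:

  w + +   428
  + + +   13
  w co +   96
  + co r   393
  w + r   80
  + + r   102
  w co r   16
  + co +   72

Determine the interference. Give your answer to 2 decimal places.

The two most frequent reciprocal classes, + co r and w + +, are the parental types, so the F1 was + co r / w + +.
The two rarest classes, w co r and + + +, are the double crossovers. Comparing them with the parentals, only the w allele has switched, so w is the middle locus and the order is r – w – co.
r–w: (152 + 29)/1200 = 0.1508; w–co: (198 + 29)/1200 = 0.1892.
Expected DCO frequency = 0.1508 × 0.1892 ≈ 0.02853; observed = 29/1200 ≈ 0.02417.
Coefficient of coincidence = 0.02417/0.02853 ≈ 0.85; interference = 1 − 0.85 = 0.15.

0.15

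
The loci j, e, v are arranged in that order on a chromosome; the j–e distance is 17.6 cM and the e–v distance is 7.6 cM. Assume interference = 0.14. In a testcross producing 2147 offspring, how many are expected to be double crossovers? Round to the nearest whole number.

25

Map distances give recombination frequencies of 0.176 and 0.076 for the two intervals.
With interference 0.14 (so coincidence = 0.86), expected double-crossover frequency = 0.176 × 0.076 × 0.86 = 0.01150.
Expected number = 0.01150 × 2147 = 24.70 ≈ 25.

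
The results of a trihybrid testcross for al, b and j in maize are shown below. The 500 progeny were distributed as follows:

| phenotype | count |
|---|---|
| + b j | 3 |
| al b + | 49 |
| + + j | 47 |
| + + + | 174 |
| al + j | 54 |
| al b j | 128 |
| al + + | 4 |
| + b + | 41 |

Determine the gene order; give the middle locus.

The two most frequent reciprocal classes, al b j and + + +, are the parental types, so the F1 was al b j / + + +.
The two rarest classes, + b j and al + +, are the double crossovers. Comparing them with the parentals, only the al allele has switched, so al is the middle locus and the order is b – al – j.

al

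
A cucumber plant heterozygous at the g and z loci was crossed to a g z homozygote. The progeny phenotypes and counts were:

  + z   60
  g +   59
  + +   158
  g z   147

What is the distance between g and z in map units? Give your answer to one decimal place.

The two most frequent classes, + + (158) and g z (147), are the parental types, so the F1 was + + / g z.
The recombinant classes are + z and g +: 60 + 59 = 119.
Recombination frequency = 119/424 = 0.2807 ≈ 28.1%, i.e. 28.1 map units.

28.1 map units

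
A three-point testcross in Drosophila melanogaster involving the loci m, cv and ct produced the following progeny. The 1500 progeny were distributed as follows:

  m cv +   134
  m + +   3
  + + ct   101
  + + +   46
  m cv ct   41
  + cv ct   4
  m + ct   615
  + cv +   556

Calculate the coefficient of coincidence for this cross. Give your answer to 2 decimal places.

0.46

The two most frequent reciprocal classes, + cv + and m + ct, are the parental types, so the F1 was + cv + / m + ct.
The two rarest classes, + cv ct and m + +, are the double crossovers. Comparing them with the parentals, only the ct allele has switched, so ct is the middle locus and the order is m – ct – cv.
m–ct: (235 + 7)/1500 = 0.1613; ct–cv: (87 + 7)/1500 = 0.0627.
Expected DCO frequency = 0.1613 × 0.0627 ≈ 0.01011; observed = 7/1500 ≈ 0.00467.
Coefficient of coincidence = 0.00467/0.01011 ≈ 0.46.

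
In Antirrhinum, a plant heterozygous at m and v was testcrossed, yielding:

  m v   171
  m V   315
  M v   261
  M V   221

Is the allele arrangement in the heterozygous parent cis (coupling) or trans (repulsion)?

trans

The two most frequent classes are M v (261) and m V (315); these are the parental (non-recombinant) types.
So the F1 carried M v on one chromosome and m V on the other — the recessive alleles are on opposite chromosomes (trans / repulsion).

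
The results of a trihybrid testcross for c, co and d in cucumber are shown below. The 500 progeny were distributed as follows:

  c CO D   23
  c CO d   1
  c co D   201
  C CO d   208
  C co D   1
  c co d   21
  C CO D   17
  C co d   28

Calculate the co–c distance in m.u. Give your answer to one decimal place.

The two most frequent reciprocal classes, c co D and C CO d, are the parental types, so the F1 was c co D / C CO d.
The two rarest classes, C co D and c CO d, are the double crossovers. Comparing them with the parentals, only the c allele has switched, so c is the middle locus and the order is co – c – d.
Crossovers in the co–c interval produce the single-crossover classes c CO D and C co d (23 + 28 = 51) plus the double crossovers (2).
RF(co–c) = (51 + 2) / 500 = 53/500 = 0.1060 → 10.6 m.u.

10.6 m.u.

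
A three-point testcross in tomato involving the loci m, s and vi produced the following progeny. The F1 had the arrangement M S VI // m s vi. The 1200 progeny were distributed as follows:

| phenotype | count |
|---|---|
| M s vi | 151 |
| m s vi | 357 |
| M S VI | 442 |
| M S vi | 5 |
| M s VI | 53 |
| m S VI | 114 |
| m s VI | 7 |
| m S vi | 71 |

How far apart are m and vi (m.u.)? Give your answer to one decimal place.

23.1 m.u.

The two rarest classes, M S vi and m s VI, are the double crossovers. Comparing them with the parentals, only the vi allele has switched, so vi is the middle locus and the order is s – vi – m.
Crossovers in the vi–m interval produce the single-crossover classes m S VI and M s vi (114 + 151 = 265) plus the double crossovers (12).
RF(vi–m) = (265 + 12) / 1200 = 277/1200 = 0.2308 → 23.1 m.u.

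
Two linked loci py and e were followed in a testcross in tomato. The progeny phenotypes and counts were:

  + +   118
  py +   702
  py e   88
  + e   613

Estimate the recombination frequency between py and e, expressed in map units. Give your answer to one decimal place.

The two most frequent classes, + e (613) and py + (702), are the parental types, so the F1 was + e / py +.
The recombinant classes are + + and py e: 118 + 88 = 206.
Recombination frequency = 206/1521 = 0.1354 ≈ 13.5%, i.e. 13.5 map units.

13.5 map units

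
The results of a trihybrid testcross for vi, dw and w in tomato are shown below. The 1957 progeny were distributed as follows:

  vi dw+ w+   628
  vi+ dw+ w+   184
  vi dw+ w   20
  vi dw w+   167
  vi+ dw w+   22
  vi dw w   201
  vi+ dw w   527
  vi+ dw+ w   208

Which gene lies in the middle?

w

The two most frequent reciprocal classes, vi+ dw w and vi dw+ w+, are the parental types, so the F1 was vi+ dw w / vi dw+ w+.
The two rarest classes, vi+ dw w+ and vi dw+ w, are the double crossovers. Comparing them with the parentals, only the w allele has switched, so w is the middle locus and the order is dw – w – vi.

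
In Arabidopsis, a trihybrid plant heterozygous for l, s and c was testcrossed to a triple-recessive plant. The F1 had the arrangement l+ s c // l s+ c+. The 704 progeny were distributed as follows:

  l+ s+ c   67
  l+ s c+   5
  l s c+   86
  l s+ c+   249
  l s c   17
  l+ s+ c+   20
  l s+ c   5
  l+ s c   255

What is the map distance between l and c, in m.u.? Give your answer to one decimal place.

The two rarest classes, l+ s c+ and l s+ c, are the double crossovers. Comparing them with the parentals, only the c allele has switched, so c is the middle locus and the order is l – c – s.
Crossovers in the l–c interval produce the single-crossover classes l s c and l+ s+ c+ (17 + 20 = 37) plus the double crossovers (10).
RF(l–c) = (37 + 10) / 704 = 47/704 = 0.0668 → 6.7 m.u.

6.7 m.u.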